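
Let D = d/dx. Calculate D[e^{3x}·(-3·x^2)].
3 x \left(- 3 x - 2\right) e^{3 x}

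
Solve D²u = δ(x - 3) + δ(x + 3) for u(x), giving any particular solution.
\frac{|x - 3|}{2} + \frac{|x + 3|}{2}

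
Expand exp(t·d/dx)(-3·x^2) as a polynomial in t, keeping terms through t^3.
- 3 t^{2} - 6 t x - 3 x^{2}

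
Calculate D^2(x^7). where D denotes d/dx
42 x^{5}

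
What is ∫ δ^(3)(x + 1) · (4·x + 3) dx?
0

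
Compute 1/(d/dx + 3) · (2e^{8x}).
\frac{2 e^{8 x}}{11}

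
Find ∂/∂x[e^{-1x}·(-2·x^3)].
2 x^{2} \left(x - 3\right) e^{- x}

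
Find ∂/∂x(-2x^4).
- 8 x^{3}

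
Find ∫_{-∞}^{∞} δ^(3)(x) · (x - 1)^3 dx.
-6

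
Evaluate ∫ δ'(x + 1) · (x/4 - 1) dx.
- \frac{1}{4}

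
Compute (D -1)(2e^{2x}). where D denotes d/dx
2 e^{2 x}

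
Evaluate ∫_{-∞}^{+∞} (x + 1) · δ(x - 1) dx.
2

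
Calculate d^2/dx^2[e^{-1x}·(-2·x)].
2 \left(2 - x\right) e^{- x}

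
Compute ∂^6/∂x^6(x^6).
720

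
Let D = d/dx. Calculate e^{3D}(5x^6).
5 x^{6} + 90 x^{5} + 675 x^{4} + 2700 x^{3} + 6075 x^{2} + 7290 x + 3645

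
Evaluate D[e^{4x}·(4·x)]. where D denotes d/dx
\left(16 x + 4\right) e^{4 x}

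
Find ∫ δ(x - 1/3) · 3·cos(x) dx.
3 \cos{\left(\frac{1}{3} \right)}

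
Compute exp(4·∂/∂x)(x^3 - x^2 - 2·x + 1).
x^{3} + 11 x^{2} + 38 x + 41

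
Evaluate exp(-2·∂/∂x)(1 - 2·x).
5 - 2 x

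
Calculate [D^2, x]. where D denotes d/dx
2D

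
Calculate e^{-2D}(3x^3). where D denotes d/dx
3 x^{3} - 18 x^{2} + 36 x - 24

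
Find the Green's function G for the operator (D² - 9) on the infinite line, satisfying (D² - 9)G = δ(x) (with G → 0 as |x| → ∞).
-\frac{e^{-3|x|}}{6}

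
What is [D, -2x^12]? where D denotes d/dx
- 24 x^{11}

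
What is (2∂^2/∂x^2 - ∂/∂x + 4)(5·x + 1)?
20 x - 1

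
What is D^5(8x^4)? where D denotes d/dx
0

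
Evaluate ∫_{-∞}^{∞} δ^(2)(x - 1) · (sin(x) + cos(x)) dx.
- \sin{\left(1 \right)} - \cos{\left(1 \right)}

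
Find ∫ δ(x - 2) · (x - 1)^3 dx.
1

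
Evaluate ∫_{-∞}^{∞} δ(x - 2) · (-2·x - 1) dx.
-5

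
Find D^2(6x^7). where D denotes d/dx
252 x^{5}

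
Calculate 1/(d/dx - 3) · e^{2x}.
- e^{2 x}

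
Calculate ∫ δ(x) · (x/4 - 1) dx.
-1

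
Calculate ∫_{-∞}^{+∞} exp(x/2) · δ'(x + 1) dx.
- \frac{1}{2 e^{\frac{1}{2}}}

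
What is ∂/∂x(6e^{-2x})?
- 12 e^{- 2 x}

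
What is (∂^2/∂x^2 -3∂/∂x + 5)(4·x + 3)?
20 x + 3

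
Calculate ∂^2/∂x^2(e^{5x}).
25 e^{5 x}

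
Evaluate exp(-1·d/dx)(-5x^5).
- 5 x^{5} + 25 x^{4} - 50 x^{3} + 50 x^{2} - 25 x + 5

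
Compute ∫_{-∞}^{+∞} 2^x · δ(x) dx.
1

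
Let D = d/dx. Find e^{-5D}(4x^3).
4 x^{3} - 60 x^{2} + 300 x - 500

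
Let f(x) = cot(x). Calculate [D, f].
- \frac{1}{\sin^{2}{\left(x \right)}}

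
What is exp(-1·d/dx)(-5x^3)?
- 5 x^{3} + 15 x^{2} - 15 x + 5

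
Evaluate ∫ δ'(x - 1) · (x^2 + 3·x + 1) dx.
-5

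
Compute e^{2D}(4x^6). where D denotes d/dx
4 x^{6} + 48 x^{5} + 240 x^{4} + 640 x^{3} + 960 x^{2} + 768 x + 256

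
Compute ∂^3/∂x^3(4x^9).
2016 x^{6}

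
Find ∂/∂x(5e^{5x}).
25 e^{5 x}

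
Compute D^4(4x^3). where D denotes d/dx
0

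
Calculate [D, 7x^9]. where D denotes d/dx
63 x^{8}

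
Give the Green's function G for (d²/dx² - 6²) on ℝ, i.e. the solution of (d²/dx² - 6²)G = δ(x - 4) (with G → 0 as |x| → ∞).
-\frac{e^{-6|x - 4|}}{12}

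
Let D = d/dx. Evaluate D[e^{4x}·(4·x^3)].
x^{2} \left(16 x + 12\right) e^{4 x}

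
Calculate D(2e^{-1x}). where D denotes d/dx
- 2 e^{- x}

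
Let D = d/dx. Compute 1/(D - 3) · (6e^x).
- 3 e^{x}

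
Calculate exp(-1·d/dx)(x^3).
x^{3} - 3 x^{2} + 3 x - 1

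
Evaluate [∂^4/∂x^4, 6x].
24\frac{d^{3}}{dx^{3}}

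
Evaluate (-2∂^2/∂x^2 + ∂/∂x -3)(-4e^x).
16 e^{x}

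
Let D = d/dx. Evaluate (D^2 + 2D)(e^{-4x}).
8 e^{- 4 x}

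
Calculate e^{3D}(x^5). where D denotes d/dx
x^{5} + 15 x^{4} + 90 x^{3} + 270 x^{2} + 405 x + 243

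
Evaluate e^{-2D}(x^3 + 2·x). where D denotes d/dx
x^{3} - 6 x^{2} + 14 x - 12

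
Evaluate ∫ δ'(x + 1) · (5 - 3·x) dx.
3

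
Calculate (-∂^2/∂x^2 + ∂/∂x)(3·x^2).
6 x - 6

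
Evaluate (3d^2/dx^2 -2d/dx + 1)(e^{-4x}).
57 e^{- 4 x}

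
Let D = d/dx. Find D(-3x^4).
- 12 x^{3}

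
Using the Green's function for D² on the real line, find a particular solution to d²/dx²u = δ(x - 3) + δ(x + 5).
\frac{|x - 3|}{2} + \frac{|x + 5|}{2}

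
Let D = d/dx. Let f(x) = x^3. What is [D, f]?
3 x^{2}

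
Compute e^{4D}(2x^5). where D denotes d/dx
2 x^{5} + 40 x^{4} + 320 x^{3} + 1280 x^{2} + 2560 x + 2048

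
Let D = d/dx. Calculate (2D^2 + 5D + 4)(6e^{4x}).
336 e^{4 x}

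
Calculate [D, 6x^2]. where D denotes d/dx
12 x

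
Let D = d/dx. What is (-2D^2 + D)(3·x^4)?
12 x^{2} \left(x - 6\right)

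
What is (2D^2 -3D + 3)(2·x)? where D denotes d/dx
6 x - 6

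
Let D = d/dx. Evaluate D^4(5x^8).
8400 x^{4}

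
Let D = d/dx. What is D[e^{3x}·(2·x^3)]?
6 x^{2} \left(x + 1\right) e^{3 x}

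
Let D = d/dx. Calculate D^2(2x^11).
220 x^{9}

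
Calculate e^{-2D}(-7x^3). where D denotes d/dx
- 7 x^{3} + 42 x^{2} - 84 x + 56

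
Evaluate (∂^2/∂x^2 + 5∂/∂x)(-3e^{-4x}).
12 e^{- 4 x}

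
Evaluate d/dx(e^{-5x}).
- 5 e^{- 5 x}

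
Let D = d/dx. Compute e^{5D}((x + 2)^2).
x^{2} + 14 x + 49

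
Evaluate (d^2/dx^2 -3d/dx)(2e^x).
- 4 e^{x}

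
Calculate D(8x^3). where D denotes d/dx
24 x^{2}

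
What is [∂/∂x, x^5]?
5 x^{4}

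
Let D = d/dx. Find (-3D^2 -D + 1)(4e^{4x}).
- 204 e^{4 x}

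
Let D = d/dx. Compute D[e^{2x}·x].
\left(2 x + 1\right) e^{2 x}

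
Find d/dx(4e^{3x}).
12 e^{3 x}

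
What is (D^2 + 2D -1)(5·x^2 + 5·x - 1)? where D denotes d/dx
- 5 x^{2} + 15 x + 21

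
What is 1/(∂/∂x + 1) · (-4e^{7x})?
- \frac{e^{7 x}}{2}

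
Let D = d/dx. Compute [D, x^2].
2 x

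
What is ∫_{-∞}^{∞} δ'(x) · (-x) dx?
1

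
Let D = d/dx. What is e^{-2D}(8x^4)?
8 x^{4} - 64 x^{3} + 192 x^{2} - 256 x + 128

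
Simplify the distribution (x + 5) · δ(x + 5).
0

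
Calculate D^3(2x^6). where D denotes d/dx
240 x^{3}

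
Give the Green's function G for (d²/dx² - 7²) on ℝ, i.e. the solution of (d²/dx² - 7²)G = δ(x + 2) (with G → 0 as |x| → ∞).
-\frac{e^{-7|x + 2|}}{14}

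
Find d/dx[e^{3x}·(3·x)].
\left(9 x + 3\right) e^{3 x}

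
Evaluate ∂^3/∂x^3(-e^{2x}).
- 8 e^{2 x}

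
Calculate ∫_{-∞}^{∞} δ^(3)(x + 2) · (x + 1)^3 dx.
-6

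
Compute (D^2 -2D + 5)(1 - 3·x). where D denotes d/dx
11 - 15 x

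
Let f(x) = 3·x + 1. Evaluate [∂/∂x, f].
3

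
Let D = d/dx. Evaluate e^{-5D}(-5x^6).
- 5 x^{6} + 150 x^{5} - 1875 x^{4} + 12500 x^{3} - 46875 x^{2} + 93750 x - 78125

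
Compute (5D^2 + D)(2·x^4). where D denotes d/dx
8 x^{2} \left(x + 15\right)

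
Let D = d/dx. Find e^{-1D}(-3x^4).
- 3 x^{4} + 12 x^{3} - 18 x^{2} + 12 x - 3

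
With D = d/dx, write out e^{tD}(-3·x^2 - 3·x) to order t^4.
- 3 t^{2} - 3 t \left(2 x + 1\right) - 3 x^{2} - 3 x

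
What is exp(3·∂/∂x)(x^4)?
x^{4} + 12 x^{3} + 54 x^{2} + 108 x + 81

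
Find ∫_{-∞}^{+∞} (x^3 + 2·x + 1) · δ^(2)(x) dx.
0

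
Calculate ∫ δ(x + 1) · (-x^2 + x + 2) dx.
0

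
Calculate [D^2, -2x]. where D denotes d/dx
-4D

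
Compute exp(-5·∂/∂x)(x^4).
x^{4} - 20 x^{3} + 150 x^{2} - 500 x + 625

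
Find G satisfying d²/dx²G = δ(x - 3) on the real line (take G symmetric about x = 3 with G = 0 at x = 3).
\frac{|x - 3|}{2}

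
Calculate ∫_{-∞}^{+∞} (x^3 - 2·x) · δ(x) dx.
0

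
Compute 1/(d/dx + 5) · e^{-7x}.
- \frac{e^{- 7 x}}{2}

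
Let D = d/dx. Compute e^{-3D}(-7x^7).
- 7 x^{7} + 147 x^{6} - 1323 x^{5} + 6615 x^{4} - 19845 x^{3} + 35721 x^{2} - 35721 x + 15309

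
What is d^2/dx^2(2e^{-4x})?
32 e^{- 4 x}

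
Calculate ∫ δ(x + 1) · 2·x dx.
-2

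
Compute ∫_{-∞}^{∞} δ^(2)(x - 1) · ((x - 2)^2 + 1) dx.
2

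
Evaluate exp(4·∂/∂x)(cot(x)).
\cot{\left(x + 4 \right)}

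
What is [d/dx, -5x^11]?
- 55 x^{10}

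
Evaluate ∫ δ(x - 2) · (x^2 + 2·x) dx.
8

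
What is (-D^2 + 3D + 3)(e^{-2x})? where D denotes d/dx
- 7 e^{- 2 x}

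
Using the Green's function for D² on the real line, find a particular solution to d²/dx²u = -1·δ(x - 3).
-\frac{|x - 3|}{2}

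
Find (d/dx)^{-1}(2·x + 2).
x^{2} + 2 x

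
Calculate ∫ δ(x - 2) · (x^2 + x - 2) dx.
4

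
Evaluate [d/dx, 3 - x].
-1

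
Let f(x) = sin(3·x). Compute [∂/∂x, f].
3 \cos{\left(3 x \right)}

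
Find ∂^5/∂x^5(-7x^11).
- 388080 x^{6}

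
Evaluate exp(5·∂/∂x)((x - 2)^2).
x^{2} + 6 x + 9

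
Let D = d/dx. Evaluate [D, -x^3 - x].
- 3 x^{2} - 1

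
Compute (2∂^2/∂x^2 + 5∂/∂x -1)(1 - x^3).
x^{3} - 15 x^{2} - 12 x - 1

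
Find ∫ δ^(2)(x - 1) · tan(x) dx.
2 \tan{\left(1 \right)} + 2 \tan^{3}{\left(1 \right)}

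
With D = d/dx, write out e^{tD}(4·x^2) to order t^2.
4 t^{2} + 8 t x + 4 x^{2}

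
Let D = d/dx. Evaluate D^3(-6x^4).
- 144 x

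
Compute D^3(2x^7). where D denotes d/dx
420 x^{4}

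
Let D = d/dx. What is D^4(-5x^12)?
- 59400 x^{8}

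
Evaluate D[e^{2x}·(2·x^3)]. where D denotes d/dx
x^{2} \left(4 x + 6\right) e^{2 x}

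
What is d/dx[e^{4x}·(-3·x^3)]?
x^{2} \left(- 12 x - 9\right) e^{4 x}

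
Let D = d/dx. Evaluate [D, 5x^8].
40 x^{7}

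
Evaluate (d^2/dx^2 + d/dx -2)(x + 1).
- 2 x - 1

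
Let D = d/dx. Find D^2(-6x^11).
- 660 x^{9}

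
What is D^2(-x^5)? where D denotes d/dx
- 20 x^{3}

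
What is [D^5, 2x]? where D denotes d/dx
10D^{4}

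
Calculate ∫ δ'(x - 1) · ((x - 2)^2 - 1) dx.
2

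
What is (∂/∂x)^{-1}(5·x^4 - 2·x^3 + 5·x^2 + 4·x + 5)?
x^{5} - \frac{x^{4}}{2} + \frac{5 x^{3}}{3} + 2 x^{2} + 5 x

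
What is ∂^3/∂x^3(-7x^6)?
- 840 x^{3}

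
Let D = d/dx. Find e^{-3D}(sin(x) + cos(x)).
\sqrt{2} \cos{\left(- x + \frac{\pi}{4} + 3 \right)}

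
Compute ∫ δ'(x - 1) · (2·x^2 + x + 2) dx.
-5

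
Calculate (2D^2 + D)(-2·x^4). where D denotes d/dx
8 x^{2} \left(- x - 6\right)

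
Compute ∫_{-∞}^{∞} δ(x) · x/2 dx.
0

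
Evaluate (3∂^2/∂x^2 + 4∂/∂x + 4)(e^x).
11 e^{x}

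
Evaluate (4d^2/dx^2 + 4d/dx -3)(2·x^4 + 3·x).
- 6 x^{4} + 32 x^{3} + 96 x^{2} - 9 x + 12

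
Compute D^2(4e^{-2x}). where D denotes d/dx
16 e^{- 2 x}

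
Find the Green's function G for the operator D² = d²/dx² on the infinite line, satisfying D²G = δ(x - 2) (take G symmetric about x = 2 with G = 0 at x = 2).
\frac{|x - 2|}{2}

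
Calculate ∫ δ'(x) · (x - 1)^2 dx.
2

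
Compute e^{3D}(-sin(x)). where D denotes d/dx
- \sin{\left(x + 3 \right)}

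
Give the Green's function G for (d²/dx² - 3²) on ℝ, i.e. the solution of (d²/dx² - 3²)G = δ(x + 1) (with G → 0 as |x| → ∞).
-\frac{e^{-3|x + 1|}}{6}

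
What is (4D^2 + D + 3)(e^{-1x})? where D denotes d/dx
6 e^{- x}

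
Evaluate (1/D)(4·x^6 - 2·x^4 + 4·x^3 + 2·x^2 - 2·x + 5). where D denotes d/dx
\frac{4 x^{7}}{7} - \frac{2 x^{5}}{5} + x^{4} + \frac{2 x^{3}}{3} - x^{2} + 5 x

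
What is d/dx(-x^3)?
- 3 x^{2}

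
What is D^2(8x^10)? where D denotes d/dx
720 x^{8}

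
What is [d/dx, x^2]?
2 x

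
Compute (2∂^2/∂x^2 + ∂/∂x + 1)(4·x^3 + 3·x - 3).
x \left(4 x^{2} + 12 x + 51\right)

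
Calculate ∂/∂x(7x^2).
14 x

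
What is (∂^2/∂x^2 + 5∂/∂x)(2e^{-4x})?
- 8 e^{- 4 x}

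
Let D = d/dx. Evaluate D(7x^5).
35 x^{4}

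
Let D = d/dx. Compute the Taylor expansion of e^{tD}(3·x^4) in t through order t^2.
3 x^{2} \left(6 t^{2} + 4 t x + x^{2}\right)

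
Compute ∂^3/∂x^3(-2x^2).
0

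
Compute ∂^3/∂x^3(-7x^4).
- 168 x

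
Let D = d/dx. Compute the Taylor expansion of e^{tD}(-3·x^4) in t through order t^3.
3 x \left(- 4 t^{3} - 6 t^{2} x - 4 t x^{2} - x^{3}\right)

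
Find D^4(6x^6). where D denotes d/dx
2160 x^{2}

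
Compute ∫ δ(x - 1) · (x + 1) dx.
2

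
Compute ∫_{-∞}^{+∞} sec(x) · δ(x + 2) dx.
\sec{\left(2 \right)}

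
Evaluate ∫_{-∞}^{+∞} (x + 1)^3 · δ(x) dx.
1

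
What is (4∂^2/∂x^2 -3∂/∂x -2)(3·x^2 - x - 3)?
- 6 x^{2} - 16 x + 33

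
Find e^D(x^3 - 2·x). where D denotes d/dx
x^{3} + 3 x^{2} + x - 1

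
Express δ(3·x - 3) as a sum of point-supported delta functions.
\frac{\delta(x - 1)}{3}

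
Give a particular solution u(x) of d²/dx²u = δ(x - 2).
\frac{|x - 2|}{2}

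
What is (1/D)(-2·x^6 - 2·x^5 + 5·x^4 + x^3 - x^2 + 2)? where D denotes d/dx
- \frac{2 x^{7}}{7} - \frac{x^{6}}{3} + x^{5} + \frac{x^{4}}{4} - \frac{x^{3}}{3} + 2 x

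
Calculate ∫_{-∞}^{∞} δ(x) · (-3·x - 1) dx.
-1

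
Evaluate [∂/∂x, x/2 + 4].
\frac{1}{2}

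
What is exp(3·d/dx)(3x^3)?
3 x^{3} + 27 x^{2} + 81 x + 81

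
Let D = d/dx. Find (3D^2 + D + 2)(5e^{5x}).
410 e^{5 x}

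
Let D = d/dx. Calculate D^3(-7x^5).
- 420 x^{2}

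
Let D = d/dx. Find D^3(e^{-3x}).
- 27 e^{- 3 x}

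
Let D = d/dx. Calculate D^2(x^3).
6 x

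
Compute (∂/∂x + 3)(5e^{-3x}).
0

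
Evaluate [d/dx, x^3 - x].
3 x^{2} - 1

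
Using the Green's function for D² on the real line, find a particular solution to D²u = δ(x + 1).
\frac{|x + 1|}{2}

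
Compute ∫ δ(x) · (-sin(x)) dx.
0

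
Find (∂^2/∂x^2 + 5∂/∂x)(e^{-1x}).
- 4 e^{- x}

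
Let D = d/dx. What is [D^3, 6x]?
18D^{2}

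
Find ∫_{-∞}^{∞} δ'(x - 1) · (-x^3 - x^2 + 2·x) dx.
3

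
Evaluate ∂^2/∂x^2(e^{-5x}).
25 e^{- 5 x}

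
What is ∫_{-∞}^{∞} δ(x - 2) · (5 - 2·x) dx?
1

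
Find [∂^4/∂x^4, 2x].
8\frac{d^{3}}{dx^{3}}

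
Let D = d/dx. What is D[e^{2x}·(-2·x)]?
\left(- 4 x - 2\right) e^{2 x}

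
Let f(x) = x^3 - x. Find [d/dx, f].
3 x^{2} - 1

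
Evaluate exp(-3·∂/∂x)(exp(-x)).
e^{3 - x}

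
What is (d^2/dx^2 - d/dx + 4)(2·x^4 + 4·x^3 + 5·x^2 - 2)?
8 x^{4} + 8 x^{3} + 32 x^{2} + 14 x + 2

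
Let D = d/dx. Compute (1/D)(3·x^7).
\frac{3 x^{8}}{8}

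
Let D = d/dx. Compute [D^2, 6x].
12D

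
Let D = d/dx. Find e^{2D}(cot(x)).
\cot{\left(x + 2 \right)}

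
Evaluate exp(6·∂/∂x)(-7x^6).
- 7 x^{6} - 252 x^{5} - 3780 x^{4} - 30240 x^{3} - 136080 x^{2} - 326592 x - 326592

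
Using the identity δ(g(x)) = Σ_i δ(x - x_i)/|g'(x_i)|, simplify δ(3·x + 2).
\frac{\delta(x + 2/3)}{3}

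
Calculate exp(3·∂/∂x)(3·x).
3 x + 9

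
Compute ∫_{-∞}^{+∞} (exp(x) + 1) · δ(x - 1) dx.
1 + e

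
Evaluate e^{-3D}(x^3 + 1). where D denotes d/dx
x^{3} - 9 x^{2} + 27 x - 26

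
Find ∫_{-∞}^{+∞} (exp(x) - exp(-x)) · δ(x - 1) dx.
2 \sinh{\left(1 \right)}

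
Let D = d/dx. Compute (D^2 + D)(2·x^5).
10 x^{3} \left(x + 4\right)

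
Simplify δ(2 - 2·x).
\frac{\delta(x - 1)}{2}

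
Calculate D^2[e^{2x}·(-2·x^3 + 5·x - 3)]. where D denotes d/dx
8 \left(- x^{3} - 3 x^{2} + x + 1\right) e^{2 x}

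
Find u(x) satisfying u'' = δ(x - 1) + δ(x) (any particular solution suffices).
\frac{|x - 1|}{2} + \frac{|x|}{2}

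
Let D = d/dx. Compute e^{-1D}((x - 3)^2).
x^{2} - 8 x + 16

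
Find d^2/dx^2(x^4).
12 x^{2}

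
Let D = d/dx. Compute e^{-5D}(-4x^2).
- 4 x^{2} + 40 x - 100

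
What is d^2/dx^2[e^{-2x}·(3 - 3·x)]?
12 \left(2 - x\right) e^{- 2 x}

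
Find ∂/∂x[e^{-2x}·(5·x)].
5 \left(1 - 2 x\right) e^{- 2 x}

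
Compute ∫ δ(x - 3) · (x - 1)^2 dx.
4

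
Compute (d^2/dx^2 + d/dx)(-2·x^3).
6 x \left(- x - 2\right)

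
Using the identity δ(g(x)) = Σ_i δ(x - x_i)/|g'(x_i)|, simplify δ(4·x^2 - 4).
\frac{\delta(x - 1) + \delta(x + 1)}{8}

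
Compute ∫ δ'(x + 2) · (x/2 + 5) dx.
- \frac{1}{2}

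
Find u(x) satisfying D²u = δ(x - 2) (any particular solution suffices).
\frac{|x - 2|}{2}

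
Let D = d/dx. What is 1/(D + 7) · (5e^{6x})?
\frac{5 e^{6 x}}{13}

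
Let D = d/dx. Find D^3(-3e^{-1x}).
3 e^{- x}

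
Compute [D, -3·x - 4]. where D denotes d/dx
-3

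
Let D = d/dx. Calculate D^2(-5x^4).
- 60 x^{2}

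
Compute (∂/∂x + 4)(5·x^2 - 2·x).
20 x^{2} + 2 x - 2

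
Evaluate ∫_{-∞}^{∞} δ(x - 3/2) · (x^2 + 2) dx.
\frac{17}{4}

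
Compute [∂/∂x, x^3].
3 x^{2}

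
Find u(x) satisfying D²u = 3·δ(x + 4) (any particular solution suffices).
\frac{3|x + 4|}{2}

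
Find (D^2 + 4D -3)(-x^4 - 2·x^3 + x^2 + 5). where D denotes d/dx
3 x^{4} - 10 x^{3} - 39 x^{2} - 4 x - 13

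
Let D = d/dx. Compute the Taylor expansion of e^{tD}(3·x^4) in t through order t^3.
3 x \left(4 t^{3} + 6 t^{2} x + 4 t x^{2} + x^{3}\right)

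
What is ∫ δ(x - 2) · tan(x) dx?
\tan{\left(2 \right)}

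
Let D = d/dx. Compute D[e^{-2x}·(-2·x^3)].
x^{2} \left(4 x - 6\right) e^{- 2 x}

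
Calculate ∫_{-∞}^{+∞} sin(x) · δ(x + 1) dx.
- \sin{\left(1 \right)}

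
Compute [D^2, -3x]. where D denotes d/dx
-6D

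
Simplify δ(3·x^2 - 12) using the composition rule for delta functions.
\frac{\delta(x - 2) + \delta(x + 2)}{12}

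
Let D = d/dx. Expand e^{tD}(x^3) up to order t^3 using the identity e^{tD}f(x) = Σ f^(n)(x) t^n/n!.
t^{3} + 3 t^{2} x + 3 t x^{2} + x^{3}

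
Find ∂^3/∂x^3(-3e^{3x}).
- 81 e^{3 x}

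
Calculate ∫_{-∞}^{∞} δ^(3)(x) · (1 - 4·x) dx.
0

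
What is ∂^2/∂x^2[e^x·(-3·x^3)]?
- 3 x \left(x^{2} + 6 x + 6\right) e^{x}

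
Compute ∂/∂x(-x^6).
- 6 x^{5}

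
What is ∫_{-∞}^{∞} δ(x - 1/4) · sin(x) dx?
\sin{\left(\frac{1}{4} \right)}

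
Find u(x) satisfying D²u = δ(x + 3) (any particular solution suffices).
\frac{|x + 3|}{2}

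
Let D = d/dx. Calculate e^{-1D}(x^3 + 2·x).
x^{3} - 3 x^{2} + 5 x - 3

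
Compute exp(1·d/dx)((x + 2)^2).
x^{2} + 6 x + 9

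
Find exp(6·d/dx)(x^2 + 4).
x^{2} + 12 x + 40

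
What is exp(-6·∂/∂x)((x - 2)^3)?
x^{3} - 24 x^{2} + 192 x - 512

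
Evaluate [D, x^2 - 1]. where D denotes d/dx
2 x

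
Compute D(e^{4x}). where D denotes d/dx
4 e^{4 x}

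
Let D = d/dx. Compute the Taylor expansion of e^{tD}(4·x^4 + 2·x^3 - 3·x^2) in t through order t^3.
t^{3} \left(16 x + 2\right) + t^{2} \left(24 x^{2} + 6 x - 3\right) + 2 t x \left(8 x^{2} + 3 x - 3\right) + 4 x^{4} + 2 x^{3} - 3 x^{2}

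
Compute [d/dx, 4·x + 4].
4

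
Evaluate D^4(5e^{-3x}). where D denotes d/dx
405 e^{- 3 x}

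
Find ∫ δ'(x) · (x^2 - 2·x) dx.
2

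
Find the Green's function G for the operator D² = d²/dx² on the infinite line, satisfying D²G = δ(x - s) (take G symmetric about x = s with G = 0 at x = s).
\frac{|x - s|}{2}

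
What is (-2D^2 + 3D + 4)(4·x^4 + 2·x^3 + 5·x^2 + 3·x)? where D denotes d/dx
16 x^{4} + 56 x^{3} - 58 x^{2} + 18 x - 11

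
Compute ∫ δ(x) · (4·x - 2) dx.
-2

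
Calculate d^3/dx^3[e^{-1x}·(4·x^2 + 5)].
\left(- 4 x^{2} + 24 x - 29\right) e^{- x}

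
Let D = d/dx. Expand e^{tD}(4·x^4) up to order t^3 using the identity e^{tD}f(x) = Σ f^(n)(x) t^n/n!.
4 x \left(4 t^{3} + 6 t^{2} x + 4 t x^{2} + x^{3}\right)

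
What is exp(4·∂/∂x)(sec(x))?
\sec{\left(x + 4 \right)}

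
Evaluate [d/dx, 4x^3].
12 x^{2}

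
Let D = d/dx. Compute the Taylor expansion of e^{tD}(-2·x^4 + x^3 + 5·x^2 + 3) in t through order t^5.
- 2 t^{4} + t^{3} \left(1 - 8 x\right) + t^{2} \left(- 12 x^{2} + 3 x + 5\right) + t x \left(- 8 x^{2} + 3 x + 10\right) - 2 x^{4} + x^{3} + 5 x^{2} + 3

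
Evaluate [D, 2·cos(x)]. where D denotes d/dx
- 2 \sin{\left(x \right)}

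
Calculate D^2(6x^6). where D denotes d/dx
180 x^{4}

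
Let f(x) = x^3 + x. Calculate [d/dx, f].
3 x^{2} + 1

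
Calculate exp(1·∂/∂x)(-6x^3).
- 6 x^{3} - 18 x^{2} - 18 x - 6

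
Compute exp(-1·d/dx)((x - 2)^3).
x^{3} - 9 x^{2} + 27 x - 27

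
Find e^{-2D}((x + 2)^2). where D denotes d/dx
x^{2}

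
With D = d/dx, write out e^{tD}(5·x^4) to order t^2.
5 x^{2} \left(6 t^{2} + 4 t x + x^{2}\right)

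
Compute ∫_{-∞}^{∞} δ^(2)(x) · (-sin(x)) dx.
0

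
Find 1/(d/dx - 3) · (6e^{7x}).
\frac{3 e^{7 x}}{2}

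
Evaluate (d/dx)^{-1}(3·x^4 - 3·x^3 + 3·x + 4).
\frac{3 x^{5}}{5} - \frac{3 x^{4}}{4} + \frac{3 x^{2}}{2} + 4 x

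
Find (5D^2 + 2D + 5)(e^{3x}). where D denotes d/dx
56 e^{3 x}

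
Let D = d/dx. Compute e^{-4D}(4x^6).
4 x^{6} - 96 x^{5} + 960 x^{4} - 5120 x^{3} + 15360 x^{2} - 24576 x + 16384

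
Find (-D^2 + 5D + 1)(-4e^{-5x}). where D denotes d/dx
196 e^{- 5 x}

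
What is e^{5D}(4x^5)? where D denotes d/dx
4 x^{5} + 100 x^{4} + 1000 x^{3} + 5000 x^{2} + 12500 x + 12500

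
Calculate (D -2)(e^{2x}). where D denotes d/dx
0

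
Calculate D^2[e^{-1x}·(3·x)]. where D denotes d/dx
3 \left(x - 2\right) e^{- x}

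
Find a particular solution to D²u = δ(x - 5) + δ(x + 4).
\frac{|x - 5|}{2} + \frac{|x + 4|}{2}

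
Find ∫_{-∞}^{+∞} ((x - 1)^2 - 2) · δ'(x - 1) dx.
0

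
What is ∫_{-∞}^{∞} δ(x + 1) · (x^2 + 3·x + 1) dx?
-1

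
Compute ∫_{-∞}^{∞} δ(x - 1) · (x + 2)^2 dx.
9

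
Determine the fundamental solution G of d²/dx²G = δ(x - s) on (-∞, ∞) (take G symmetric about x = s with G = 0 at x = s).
\frac{|x - s|}{2}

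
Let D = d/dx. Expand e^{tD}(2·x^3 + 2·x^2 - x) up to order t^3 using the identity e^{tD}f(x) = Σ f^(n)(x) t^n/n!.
2 t^{3} + t^{2} \left(6 x + 2\right) + t \left(6 x^{2} + 4 x - 1\right) + 2 x^{3} + 2 x^{2} - x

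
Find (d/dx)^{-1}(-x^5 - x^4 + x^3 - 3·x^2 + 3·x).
- \frac{x^{6}}{6} - \frac{x^{5}}{5} + \frac{x^{4}}{4} - x^{3} + \frac{3 x^{2}}{2}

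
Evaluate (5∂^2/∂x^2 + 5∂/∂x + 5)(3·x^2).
15 x^{2} + 30 x + 30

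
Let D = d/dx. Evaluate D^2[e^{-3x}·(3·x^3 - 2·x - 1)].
3 \left(9 x^{3} - 18 x^{2} + 1\right) e^{- 3 x}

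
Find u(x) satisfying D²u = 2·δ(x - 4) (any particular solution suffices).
|x - 4|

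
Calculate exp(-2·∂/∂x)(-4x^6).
- 4 x^{6} + 48 x^{5} - 240 x^{4} + 640 x^{3} - 960 x^{2} + 768 x - 256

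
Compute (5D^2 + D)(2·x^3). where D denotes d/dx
6 x \left(x + 10\right)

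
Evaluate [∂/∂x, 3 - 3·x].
-3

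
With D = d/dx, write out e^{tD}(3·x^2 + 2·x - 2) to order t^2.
3 t^{2} + 2 t \left(3 x + 1\right) + 3 x^{2} + 2 x - 2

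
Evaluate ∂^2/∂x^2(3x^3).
18 x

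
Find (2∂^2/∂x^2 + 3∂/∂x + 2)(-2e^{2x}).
- 32 e^{2 x}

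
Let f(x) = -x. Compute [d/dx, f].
-1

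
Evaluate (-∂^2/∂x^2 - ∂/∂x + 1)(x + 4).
x + 3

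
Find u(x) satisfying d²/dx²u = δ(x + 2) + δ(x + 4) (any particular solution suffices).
\frac{|x + 2|}{2} + \frac{|x + 4|}{2}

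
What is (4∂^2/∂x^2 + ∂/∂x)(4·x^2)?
8 x + 32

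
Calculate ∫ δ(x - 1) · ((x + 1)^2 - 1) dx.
3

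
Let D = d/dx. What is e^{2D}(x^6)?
x^{6} + 12 x^{5} + 60 x^{4} + 160 x^{3} + 240 x^{2} + 192 x + 64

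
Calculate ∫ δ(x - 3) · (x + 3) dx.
6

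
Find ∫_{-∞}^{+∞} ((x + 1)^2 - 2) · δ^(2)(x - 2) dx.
2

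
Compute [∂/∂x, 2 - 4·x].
-4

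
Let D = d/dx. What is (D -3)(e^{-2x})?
- 5 e^{- 2 x}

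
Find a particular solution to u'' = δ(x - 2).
\frac{|x - 2|}{2}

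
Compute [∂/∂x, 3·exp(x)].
3 e^{x}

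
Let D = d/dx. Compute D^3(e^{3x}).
27 e^{3 x}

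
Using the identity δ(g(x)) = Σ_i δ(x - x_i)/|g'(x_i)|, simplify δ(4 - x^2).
\frac{\delta(x - 2) + \delta(x + 2)}{4}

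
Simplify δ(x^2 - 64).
\frac{\delta(x - 8) + \delta(x + 8)}{16}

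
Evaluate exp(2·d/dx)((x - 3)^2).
x^{2} - 2 x + 1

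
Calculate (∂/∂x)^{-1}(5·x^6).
\frac{5 x^{7}}{7}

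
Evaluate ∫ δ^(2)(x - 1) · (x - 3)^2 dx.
2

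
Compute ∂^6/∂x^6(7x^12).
4656960 x^{6}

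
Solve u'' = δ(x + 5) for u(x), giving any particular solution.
\frac{|x + 5|}{2}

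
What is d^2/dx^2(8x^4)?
96 x^{2}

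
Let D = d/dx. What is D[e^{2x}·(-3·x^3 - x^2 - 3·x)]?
\left(- 6 x^{3} - 11 x^{2} - 8 x - 3\right) e^{2 x}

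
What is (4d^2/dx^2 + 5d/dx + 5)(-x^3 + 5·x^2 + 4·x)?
- 5 x^{3} + 10 x^{2} + 46 x + 60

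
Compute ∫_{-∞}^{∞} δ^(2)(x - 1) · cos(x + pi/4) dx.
- \cos{\left(\frac{\pi}{4} + 1 \right)}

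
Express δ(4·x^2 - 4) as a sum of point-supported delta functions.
\frac{\delta(x - 1) + \delta(x + 1)}{8}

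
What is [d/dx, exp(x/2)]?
\frac{e^{\frac{x}{2}}}{2}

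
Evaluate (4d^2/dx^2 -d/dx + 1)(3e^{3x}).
102 e^{3 x}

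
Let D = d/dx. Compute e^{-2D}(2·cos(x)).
2 \cos{\left(x - 2 \right)}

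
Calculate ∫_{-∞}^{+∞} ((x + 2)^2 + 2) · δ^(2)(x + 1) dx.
2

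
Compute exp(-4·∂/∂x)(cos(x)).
\cos{\left(x - 4 \right)}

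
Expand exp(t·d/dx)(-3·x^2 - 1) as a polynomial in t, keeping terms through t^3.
- 3 t^{2} - 6 t x - 3 x^{2} - 1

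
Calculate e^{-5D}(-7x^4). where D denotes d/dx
- 7 x^{4} + 140 x^{3} - 1050 x^{2} + 3500 x - 4375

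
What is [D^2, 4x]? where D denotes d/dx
8D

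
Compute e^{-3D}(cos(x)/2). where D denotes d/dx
\frac{\cos{\left(x - 3 \right)}}{2}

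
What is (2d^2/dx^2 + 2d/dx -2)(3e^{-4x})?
66 e^{- 4 x}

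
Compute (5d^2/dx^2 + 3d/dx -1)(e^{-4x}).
67 e^{- 4 x}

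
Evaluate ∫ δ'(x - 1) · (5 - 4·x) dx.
4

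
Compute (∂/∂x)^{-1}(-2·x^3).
- \frac{x^{4}}{2}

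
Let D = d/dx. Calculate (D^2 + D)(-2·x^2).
- 4 x - 4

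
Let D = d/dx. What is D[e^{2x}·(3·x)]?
\left(6 x + 3\right) e^{2 x}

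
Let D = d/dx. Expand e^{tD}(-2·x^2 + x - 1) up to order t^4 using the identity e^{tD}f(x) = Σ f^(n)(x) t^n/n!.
- 2 t^{2} - t \left(4 x - 1\right) - 2 x^{2} + x - 1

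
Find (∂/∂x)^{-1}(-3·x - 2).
- \frac{3 x^{2}}{2} - 2 x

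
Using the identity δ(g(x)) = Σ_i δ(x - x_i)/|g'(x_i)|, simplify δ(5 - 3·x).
\frac{\delta(x - 5/3)}{3}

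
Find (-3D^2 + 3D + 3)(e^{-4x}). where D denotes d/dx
- 57 e^{- 4 x}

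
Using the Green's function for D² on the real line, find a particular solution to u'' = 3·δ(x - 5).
\frac{3|x - 5|}{2}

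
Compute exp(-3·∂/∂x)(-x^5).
- x^{5} + 15 x^{4} - 90 x^{3} + 270 x^{2} - 405 x + 243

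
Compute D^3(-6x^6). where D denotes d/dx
- 720 x^{3}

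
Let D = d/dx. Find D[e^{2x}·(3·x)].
\left(6 x + 3\right) e^{2 x}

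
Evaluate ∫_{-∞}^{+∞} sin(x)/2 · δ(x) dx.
0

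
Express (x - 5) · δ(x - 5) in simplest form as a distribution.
0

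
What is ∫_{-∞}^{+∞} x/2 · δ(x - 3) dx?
\frac{3}{2}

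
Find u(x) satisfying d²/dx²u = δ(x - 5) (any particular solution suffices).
\frac{|x - 5|}{2}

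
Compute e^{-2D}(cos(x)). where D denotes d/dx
\cos{\left(x - 2 \right)}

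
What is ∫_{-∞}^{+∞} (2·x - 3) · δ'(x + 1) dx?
-2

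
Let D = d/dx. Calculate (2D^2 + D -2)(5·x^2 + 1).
- 10 x^{2} + 10 x + 18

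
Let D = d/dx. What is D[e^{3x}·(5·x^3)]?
15 x^{2} \left(x + 1\right) e^{3 x}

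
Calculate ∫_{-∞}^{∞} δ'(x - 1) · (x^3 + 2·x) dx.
-5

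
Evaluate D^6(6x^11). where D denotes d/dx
1995840 x^{5}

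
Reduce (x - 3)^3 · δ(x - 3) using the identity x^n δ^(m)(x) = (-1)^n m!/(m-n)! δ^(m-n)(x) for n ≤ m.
0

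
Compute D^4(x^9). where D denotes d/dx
3024 x^{5}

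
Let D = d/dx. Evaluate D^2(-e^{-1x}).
- e^{- x}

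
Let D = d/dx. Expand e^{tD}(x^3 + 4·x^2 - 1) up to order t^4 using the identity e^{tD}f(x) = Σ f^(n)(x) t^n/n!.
t^{3} + t^{2} \left(3 x + 4\right) + t x \left(3 x + 8\right) + x^{3} + 4 x^{2} - 1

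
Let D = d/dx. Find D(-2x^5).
- 10 x^{4}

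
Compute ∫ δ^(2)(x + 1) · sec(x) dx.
\left(1 + 2 \tan^{2}{\left(1 \right)}\right) \sec{\left(1 \right)}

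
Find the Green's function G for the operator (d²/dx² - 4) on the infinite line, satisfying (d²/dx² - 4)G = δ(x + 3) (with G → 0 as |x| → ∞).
-\frac{e^{-2|x + 3|}}{4}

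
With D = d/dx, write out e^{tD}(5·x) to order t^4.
5 t + 5 x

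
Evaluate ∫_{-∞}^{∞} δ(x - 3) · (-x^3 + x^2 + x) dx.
-15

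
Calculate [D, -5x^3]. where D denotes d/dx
- 15 x^{2}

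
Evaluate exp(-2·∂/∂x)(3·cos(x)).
3 \cos{\left(x - 2 \right)}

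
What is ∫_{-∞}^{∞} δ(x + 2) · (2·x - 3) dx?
-7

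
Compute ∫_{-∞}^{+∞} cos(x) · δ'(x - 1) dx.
\sin{\left(1 \right)}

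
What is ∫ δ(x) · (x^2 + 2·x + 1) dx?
1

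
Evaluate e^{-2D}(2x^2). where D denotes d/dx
2 x^{2} - 8 x + 8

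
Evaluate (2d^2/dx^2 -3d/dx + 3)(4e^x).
8 e^{x}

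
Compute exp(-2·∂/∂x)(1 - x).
3 - x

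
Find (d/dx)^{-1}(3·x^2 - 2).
x^{3} - 2 x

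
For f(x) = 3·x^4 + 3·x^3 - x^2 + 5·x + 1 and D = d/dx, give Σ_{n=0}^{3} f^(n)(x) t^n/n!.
t^{3} \left(12 x + 3\right) + t^{2} \left(18 x^{2} + 9 x - 1\right) + t \left(12 x^{3} + 9 x^{2} - 2 x + 5\right) + 3 x^{4} + 3 x^{3} - x^{2} + 5 x + 1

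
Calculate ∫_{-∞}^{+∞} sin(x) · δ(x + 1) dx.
- \sin{\left(1 \right)}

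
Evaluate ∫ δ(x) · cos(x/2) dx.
1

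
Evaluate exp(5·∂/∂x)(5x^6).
5 x^{6} + 150 x^{5} + 1875 x^{4} + 12500 x^{3} + 46875 x^{2} + 93750 x + 78125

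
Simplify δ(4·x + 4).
\frac{\delta(x + 1)}{4}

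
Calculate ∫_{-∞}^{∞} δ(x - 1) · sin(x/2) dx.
\sin{\left(\frac{1}{2} \right)}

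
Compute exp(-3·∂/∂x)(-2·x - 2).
4 - 2 x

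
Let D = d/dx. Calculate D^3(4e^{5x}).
500 e^{5 x}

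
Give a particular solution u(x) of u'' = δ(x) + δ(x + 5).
\frac{|x|}{2} + \frac{|x + 5|}{2}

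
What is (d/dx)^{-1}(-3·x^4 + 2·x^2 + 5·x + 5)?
- \frac{3 x^{5}}{5} + \frac{2 x^{3}}{3} + \frac{5 x^{2}}{2} + 5 x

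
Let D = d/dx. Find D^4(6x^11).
47520 x^{7}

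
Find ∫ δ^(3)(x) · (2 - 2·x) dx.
0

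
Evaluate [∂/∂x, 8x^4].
32 x^{3}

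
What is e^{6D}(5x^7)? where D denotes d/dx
5 x^{7} + 210 x^{6} + 3780 x^{5} + 37800 x^{4} + 226800 x^{3} + 816480 x^{2} + 1632960 x + 1399680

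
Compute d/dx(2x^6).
12 x^{5}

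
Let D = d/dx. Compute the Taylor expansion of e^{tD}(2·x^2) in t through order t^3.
2 t^{2} + 4 t x + 2 x^{2}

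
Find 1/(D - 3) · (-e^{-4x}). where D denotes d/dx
\frac{e^{- 4 x}}{7}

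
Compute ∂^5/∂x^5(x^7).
2520 x^{2}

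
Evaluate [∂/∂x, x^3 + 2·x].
3 x^{2} + 2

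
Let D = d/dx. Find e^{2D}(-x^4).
- x^{4} - 8 x^{3} - 24 x^{2} - 32 x - 16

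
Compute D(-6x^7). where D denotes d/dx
- 42 x^{6}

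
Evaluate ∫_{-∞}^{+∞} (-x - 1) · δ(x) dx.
-1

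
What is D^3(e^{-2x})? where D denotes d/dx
- 8 e^{- 2 x}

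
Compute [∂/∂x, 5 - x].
-1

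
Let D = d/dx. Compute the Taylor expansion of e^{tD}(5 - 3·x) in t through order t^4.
- 3 t - 3 x + 5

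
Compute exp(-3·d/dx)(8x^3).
8 x^{3} - 72 x^{2} + 216 x - 216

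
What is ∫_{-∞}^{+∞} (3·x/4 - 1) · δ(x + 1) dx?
- \frac{7}{4}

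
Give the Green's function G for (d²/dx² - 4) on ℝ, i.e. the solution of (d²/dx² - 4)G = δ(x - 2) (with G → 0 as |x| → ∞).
-\frac{e^{-2|x - 2|}}{4}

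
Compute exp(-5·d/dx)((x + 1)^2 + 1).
x^{2} - 8 x + 17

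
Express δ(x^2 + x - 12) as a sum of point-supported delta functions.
\frac{\delta(x - 3) + \delta(x + 4)}{7}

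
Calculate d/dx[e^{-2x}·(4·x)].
4 \left(1 - 2 x\right) e^{- 2 x}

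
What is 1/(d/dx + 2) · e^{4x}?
\frac{e^{4 x}}{6}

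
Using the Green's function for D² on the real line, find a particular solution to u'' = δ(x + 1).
\frac{|x + 1|}{2}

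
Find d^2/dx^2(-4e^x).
- 4 e^{x}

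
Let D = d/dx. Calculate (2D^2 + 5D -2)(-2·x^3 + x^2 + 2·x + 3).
4 x^{3} - 32 x^{2} - 18 x + 8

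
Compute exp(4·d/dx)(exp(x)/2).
\frac{e^{x + 4}}{2}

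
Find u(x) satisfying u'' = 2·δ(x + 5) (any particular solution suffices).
|x + 5|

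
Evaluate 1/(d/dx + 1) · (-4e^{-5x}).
e^{- 5 x}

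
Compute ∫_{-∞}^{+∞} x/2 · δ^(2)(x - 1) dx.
0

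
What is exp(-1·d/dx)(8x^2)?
8 x^{2} - 16 x + 8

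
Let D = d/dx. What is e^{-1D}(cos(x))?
\cos{\left(x - 1 \right)}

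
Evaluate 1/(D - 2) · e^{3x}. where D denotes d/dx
e^{3 x}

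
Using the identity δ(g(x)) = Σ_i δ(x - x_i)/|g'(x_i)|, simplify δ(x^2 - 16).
\frac{\delta(x - 4) + \delta(x + 4)}{8}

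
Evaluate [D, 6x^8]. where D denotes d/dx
48 x^{7}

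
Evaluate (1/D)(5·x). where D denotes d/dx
\frac{5 x^{2}}{2}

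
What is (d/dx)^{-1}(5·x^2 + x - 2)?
\frac{5 x^{3}}{3} + \frac{x^{2}}{2} - 2 x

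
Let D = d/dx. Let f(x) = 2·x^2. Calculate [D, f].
4 x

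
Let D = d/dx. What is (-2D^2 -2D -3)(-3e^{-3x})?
45 e^{- 3 x}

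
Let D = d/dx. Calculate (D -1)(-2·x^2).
2 x \left(x - 2\right)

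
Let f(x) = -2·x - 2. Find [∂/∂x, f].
-2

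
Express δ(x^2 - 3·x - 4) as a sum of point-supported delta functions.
\frac{\delta(x - 4) + \delta(x + 1)}{5}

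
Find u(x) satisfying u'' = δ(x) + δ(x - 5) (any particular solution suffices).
\frac{|x|}{2} + \frac{|x - 5|}{2}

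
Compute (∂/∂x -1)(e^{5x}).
4 e^{5 x}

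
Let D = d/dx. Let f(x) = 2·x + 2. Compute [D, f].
2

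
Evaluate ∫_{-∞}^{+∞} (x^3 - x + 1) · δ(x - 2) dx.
7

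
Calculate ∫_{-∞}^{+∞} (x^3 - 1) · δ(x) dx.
-1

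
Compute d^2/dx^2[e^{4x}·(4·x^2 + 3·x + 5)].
\left(64 x^{2} + 112 x + 112\right) e^{4 x}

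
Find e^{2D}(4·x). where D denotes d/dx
4 x + 8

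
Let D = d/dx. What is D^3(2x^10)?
1440 x^{7}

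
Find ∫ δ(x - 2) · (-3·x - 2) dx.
-8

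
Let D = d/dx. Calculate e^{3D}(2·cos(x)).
2 \cos{\left(x + 3 \right)}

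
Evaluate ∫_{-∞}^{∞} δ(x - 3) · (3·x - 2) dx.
7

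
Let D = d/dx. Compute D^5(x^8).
6720 x^{3}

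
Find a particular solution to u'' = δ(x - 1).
\frac{|x - 1|}{2}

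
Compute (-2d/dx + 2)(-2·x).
4 - 4 x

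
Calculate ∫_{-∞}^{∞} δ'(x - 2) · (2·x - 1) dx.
-2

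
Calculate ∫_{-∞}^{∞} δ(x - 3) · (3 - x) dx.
0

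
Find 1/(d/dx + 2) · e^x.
\frac{e^{x}}{3}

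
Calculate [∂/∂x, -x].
-1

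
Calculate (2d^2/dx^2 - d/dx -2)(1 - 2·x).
4 x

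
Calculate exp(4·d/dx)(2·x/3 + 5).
\frac{2 x}{3} + \frac{23}{3}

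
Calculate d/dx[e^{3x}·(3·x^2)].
3 x \left(3 x + 2\right) e^{3 x}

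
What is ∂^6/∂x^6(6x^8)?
120960 x^{2}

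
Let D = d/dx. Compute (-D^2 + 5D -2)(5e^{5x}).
- 10 e^{5 x}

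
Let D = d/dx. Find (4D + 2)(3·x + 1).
6 x + 14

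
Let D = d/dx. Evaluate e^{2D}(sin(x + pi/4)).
\sin{\left(x + \frac{\pi}{4} + 2 \right)}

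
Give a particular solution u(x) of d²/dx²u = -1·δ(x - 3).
-\frac{|x - 3|}{2}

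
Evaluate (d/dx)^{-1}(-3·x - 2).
- \frac{3 x^{2}}{2} - 2 x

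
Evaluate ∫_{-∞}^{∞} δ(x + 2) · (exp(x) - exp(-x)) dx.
- 2 \sinh{\left(2 \right)}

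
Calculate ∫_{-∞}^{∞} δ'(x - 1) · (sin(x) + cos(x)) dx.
- \cos{\left(1 \right)} + \sin{\left(1 \right)}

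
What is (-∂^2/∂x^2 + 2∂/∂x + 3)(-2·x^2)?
- 6 x^{2} - 8 x + 4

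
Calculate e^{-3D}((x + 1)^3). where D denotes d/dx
x^{3} - 6 x^{2} + 12 x - 8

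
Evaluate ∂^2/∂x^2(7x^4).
84 x^{2}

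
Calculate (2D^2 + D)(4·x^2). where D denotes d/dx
8 x + 16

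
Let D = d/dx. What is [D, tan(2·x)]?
\frac{2}{\cos^{2}{\left(2 x \right)}}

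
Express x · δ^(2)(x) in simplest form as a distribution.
-2\delta'(x)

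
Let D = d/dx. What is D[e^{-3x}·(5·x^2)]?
5 x \left(2 - 3 x\right) e^{- 3 x}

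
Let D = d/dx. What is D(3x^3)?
9 x^{2}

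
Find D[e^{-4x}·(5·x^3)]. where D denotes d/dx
x^{2} \left(15 - 20 x\right) e^{- 4 x}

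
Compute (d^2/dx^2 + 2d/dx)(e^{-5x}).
15 e^{- 5 x}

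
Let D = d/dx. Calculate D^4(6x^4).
144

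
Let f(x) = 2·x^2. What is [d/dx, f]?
4 x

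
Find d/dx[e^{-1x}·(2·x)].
2 \left(1 - x\right) e^{- x}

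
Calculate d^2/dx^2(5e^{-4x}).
80 e^{- 4 x}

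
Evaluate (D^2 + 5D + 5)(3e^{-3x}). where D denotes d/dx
- 3 e^{- 3 x}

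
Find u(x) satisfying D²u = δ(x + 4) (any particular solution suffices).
\frac{|x + 4|}{2}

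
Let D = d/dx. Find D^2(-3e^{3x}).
- 27 e^{3 x}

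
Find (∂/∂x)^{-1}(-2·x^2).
- \frac{2 x^{3}}{3}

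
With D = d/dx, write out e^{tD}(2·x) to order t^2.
2 t + 2 x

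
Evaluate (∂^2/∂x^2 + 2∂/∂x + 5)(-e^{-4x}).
- 13 e^{- 4 x}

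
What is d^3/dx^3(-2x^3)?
-12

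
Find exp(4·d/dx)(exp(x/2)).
e^{\frac{x}{2} + 2}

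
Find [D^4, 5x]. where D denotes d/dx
20D^{3}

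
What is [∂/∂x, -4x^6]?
- 24 x^{5}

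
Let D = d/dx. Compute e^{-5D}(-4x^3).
- 4 x^{3} + 60 x^{2} - 300 x + 500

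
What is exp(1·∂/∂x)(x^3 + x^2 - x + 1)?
x^{3} + 4 x^{2} + 4 x + 2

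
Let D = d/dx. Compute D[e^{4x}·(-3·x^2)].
6 x \left(- 2 x - 1\right) e^{4 x}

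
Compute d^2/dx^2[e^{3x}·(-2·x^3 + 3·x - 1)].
\left(- 18 x^{3} - 36 x^{2} + 15 x + 9\right) e^{3 x}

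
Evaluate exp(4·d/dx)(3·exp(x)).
3 e^{x + 4}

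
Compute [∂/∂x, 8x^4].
32 x^{3}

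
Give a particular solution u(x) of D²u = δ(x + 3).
\frac{|x + 3|}{2}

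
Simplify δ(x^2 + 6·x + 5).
\frac{\delta(x + 5) + \delta(x + 1)}{4}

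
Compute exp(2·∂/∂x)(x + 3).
x + 5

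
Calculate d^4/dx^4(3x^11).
23760 x^{7}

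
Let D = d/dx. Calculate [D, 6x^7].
42 x^{6}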